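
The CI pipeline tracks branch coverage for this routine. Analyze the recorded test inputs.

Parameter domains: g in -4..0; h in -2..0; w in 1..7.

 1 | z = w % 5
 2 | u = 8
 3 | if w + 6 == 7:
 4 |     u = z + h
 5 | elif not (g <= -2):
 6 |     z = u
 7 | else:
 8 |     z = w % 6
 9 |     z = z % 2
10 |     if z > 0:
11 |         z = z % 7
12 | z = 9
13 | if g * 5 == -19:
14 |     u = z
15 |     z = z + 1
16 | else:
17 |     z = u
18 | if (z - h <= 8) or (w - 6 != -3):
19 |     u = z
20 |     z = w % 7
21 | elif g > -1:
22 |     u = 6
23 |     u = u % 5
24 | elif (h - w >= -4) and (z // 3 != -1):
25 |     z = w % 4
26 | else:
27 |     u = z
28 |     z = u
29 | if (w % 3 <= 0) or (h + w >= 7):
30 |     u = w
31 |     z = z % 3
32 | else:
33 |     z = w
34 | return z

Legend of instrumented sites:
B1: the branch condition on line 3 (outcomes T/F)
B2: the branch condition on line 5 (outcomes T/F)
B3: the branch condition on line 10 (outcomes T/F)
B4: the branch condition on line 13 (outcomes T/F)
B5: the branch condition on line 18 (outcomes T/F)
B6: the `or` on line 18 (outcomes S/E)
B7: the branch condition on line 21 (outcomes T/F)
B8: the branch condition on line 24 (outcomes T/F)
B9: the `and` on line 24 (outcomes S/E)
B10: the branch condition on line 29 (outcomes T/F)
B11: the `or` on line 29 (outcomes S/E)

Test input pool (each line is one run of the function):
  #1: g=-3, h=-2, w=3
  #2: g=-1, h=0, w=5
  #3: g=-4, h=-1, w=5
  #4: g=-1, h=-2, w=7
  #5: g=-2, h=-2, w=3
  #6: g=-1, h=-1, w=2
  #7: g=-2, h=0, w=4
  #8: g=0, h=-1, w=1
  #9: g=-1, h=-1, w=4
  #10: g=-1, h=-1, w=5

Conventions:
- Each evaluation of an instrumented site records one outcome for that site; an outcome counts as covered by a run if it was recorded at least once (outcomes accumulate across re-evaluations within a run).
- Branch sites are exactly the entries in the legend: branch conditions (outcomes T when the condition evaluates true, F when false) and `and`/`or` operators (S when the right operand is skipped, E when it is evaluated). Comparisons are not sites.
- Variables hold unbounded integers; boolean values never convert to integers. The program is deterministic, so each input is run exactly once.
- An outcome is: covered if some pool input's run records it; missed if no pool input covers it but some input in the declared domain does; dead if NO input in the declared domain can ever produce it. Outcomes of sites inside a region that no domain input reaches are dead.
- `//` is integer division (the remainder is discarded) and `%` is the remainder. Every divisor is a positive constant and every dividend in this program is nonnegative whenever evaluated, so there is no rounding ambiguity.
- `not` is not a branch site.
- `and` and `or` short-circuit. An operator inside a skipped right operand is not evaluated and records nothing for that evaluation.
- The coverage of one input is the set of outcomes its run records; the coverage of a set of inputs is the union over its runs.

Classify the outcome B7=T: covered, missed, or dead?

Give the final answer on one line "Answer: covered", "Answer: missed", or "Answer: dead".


no pool input records B7=T
but domain input (g=0, h=-2, w=3) does record it -> reachable, so missed
Answer: missed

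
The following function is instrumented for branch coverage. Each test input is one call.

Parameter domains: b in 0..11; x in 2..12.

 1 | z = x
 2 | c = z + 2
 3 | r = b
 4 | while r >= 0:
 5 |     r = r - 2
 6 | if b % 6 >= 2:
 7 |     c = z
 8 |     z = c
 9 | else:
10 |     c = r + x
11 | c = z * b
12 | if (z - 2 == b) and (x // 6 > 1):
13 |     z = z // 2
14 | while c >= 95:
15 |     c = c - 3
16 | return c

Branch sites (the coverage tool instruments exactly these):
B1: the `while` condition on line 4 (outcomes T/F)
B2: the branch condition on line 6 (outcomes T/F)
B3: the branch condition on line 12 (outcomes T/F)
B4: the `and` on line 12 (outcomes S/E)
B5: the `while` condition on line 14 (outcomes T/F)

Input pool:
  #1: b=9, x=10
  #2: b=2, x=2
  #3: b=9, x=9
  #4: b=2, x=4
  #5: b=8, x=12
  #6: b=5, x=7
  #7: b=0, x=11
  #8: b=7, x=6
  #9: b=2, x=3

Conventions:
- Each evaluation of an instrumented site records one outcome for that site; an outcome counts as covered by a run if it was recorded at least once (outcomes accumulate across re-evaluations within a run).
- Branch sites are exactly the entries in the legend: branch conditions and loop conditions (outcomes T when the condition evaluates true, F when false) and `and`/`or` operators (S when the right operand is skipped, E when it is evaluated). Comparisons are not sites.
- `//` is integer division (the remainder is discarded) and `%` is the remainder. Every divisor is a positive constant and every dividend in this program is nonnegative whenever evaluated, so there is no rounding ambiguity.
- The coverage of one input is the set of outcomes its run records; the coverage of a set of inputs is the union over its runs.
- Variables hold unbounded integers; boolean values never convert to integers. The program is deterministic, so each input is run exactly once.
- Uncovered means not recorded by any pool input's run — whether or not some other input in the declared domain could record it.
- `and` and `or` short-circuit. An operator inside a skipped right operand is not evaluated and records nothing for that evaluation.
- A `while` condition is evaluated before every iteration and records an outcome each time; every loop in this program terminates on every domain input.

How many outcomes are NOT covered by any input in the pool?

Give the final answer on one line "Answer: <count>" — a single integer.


test 1 (b=9, x=10) fires B1->T, B1->T, B1->T, B1->T, B1->T, B1->F, B2->T, B4->S, B3->F, B5->F; hits B1=T, B1=F, B2=T, B3=F, B4=S, B5=F
test 2 (b=2, x=2) fires B1->T, B1->T, B1->F, B2->T, B4->S, B3->F, B5->F; hits B1=T, B1=F, B2=T, B3=F, B4=S, B5=F
test 3 (b=9, x=9) fires B1->T, B1->T, B1->T, B1->T, B1->T, B1->F, B2->T, B4->S, B3->F, B5->F; hits B1=T, B1=F, B2=T, B3=F, B4=S, B5=F
test 4 (b=2, x=4) fires B1->T, B1->T, B1->F, B2->T, B4->E, B3->F, B5->F; hits B1=T, B1=F, B2=T, B3=F, B4=E, B5=F
test 5 (b=8, x=12) fires B1->T, B1->T, B1->T, B1->T, B1->T, B1->F, B2->T, B4->S, B3->F, B5->T, B5->F; hits B1=T, B1=F, B2=T, B3=F, B4=S, B5=T, B5=F
test 6 (b=5, x=7) fires B1->T, B1->T, B1->T, B1->F, B2->T, B4->E, B3->F, B5->F; hits B1=T, B1=F, B2=T, B3=F, B4=E, B5=F
test 7 (b=0, x=11) fires B1->T, B1->F, B2->F, B4->S, B3->F, B5->F; hits B1=T, B1=F, B2=F, B3=F, B4=S, B5=F
test 8 (b=7, x=6) fires B1->T, B1->T, B1->T, B1->T, B1->F, B2->F, B4->S, B3->F, B5->F; hits B1=T, B1=F, B2=F, B3=F, B4=S, B5=F
test 9 (b=2, x=3) fires B1->T, B1->T, B1->F, B2->T, B4->S, B3->F, B5->F; hits B1=T, B1=F, B2=T, B3=F, B4=S, B5=F
union over the pool: B1=T, B1=F, B2=T, B2=F, B3=F, B4=S, B4=E, B5=T, B5=F
uncovered (1 of 10): B3=T
Answer: 1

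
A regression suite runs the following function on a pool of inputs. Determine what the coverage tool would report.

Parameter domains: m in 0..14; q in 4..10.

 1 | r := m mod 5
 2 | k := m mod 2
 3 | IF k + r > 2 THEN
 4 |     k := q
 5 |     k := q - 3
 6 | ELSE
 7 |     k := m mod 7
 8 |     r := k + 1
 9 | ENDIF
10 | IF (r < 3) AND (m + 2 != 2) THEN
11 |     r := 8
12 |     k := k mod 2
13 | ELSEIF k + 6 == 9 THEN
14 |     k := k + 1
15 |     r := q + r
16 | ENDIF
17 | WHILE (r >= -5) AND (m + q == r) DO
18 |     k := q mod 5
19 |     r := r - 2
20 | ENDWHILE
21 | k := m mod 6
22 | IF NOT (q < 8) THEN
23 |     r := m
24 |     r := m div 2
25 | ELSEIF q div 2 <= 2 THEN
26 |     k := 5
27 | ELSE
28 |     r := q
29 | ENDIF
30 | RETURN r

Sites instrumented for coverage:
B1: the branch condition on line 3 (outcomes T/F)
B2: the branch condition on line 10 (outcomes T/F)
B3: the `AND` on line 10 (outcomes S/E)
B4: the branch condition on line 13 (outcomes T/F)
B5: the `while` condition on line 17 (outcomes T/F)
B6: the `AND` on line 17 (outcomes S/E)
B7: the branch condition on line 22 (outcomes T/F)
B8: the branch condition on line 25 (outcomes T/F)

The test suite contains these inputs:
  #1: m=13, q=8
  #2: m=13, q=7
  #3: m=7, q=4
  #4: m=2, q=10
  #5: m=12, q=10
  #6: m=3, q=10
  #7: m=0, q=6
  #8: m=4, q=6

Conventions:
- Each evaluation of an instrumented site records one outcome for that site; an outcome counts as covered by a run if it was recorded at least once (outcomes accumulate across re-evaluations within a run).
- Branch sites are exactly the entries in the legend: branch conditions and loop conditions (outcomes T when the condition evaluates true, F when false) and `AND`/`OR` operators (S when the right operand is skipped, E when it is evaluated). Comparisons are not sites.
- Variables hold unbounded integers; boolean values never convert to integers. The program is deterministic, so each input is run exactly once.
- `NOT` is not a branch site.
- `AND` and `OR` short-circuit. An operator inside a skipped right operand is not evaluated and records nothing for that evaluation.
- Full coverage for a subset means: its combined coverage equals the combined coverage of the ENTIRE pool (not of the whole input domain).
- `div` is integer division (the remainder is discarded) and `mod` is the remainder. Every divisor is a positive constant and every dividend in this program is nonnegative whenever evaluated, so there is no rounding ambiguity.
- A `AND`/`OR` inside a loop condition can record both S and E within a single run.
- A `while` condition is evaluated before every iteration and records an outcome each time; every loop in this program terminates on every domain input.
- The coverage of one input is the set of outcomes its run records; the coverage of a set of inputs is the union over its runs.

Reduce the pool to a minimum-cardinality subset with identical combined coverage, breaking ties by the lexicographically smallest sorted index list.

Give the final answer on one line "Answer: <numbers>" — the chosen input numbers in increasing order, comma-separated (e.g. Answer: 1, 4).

run #1 (m=13, q=8) runs B1->T, B3->S, B2->F, B4->F, B6->E, B5->F, B7->T; records B1=T, B2=F, B3=S, B4=F, B5=F, B6=E, B7=T
run #2 (m=13, q=7) runs B1->T, B3->S, B2->F, B4->F, B6->E, B5->F, B7->F, B8->F; records B1=T, B2=F, B3=S, B4=F, B5=F, B6=E, B7=F, B8=F
run #3 (m=7, q=4) runs B1->T, B3->E, B2->T, B6->E, B5->F, B7->F, B8->T; records B1=T, B2=T, B3=E, B5=F, B6=E, B7=F, B8=T
run #4 (m=2, q=10) runs B1->F, B3->S, B2->F, B4->F, B6->E, B5->F, B7->T; records B1=F, B2=F, B3=S, B4=F, B5=F, B6=E, B7=T
run #5 (m=12, q=10) runs B1->F, B3->S, B2->F, B4->F, B6->E, B5->F, B7->T; records B1=F, B2=F, B3=S, B4=F, B5=F, B6=E, B7=T
run #6 (m=3, q=10) runs B1->T, B3->S, B2->F, B4->F, B6->E, B5->F, B7->T; records B1=T, B2=F, B3=S, B4=F, B5=F, B6=E, B7=T
run #7 (m=0, q=6) runs B1->F, B3->E, B2->F, B4->F, B6->E, B5->F, B7->F, B8->F; records B1=F, B2=F, B3=E, B4=F, B5=F, B6=E, B7=F, B8=F
run #8 (m=4, q=6) runs B1->T, B3->S, B2->F, B4->T, B6->E, B5->T, B6->E, B5->F, B7->F, B8->F; records B1=T, B2=F, B3=S, B4=T, B5=T, B5=F, B6=E, B7=F, B8=F
pool-wide coverage (15 outcomes): B1=T, B1=F, B2=T, B2=F, B3=S, B3=E, B4=T, B4=F, B5=T, B5=F, B6=E, B7=T, B7=F, B8=T, B8=F
every size-1 subset falls short of the 15 outcomes (best: 9/15)
every size-2 subset falls short of the 15 outcomes (best: 12/15)
inputs {3, 4, 8} (size 3) cover everything; no size-3 subset with a lexicographically smaller index list covers all 15

Answer: 3, 4, 8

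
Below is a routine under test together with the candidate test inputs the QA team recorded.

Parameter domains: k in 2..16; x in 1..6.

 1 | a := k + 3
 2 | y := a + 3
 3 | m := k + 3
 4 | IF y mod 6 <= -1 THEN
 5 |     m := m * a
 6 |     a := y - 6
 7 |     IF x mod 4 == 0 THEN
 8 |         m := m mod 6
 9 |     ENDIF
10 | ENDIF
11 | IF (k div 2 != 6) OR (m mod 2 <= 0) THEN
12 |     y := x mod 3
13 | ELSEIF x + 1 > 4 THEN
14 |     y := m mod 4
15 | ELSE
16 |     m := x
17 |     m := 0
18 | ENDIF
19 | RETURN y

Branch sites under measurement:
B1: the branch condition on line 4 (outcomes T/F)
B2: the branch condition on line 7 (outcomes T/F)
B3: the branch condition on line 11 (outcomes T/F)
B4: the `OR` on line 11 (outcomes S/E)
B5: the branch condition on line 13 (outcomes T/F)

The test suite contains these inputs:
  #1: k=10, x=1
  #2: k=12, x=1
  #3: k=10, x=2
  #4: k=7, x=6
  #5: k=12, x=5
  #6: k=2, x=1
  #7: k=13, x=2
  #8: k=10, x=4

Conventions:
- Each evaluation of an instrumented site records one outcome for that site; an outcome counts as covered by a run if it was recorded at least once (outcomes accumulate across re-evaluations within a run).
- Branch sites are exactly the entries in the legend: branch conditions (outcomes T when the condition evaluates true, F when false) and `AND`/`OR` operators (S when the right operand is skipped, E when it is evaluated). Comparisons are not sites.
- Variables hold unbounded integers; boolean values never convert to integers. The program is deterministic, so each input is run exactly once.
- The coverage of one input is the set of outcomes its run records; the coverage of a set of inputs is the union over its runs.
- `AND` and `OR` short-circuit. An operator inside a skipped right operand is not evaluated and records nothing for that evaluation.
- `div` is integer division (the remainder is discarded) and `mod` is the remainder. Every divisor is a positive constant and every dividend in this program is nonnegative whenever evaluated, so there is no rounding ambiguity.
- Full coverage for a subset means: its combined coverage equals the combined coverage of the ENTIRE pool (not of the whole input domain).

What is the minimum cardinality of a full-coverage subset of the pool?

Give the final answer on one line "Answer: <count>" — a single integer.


input #1 (k=10, x=1): covers B1=F, B3=T, B4=S
input #2 (k=12, x=1): covers B1=F, B3=F, B4=E, B5=F
input #3 (k=10, x=2): covers B1=F, B3=T, B4=S
input #4 (k=7, x=6): covers B1=F, B3=T, B4=S
input #5 (k=12, x=5): covers B1=F, B3=F, B4=E, B5=T
input #6 (k=2, x=1): covers B1=F, B3=T, B4=S
input #7 (k=13, x=2): covers B1=F, B3=T, B4=E
input #8 (k=10, x=4): covers B1=F, B3=T, B4=S
union over all inputs: B1=F, B3=T, B3=F, B4=S, B4=E, B5=T, B5=F (7 outcomes)
checked all size-1 subsets: none covers 7 outcomes (max 4/7)
checked all size-2 subsets: none covers 7 outcomes (max 6/7)
size 3: inputs {1, 2, 5} cover all 7 outcomes, and no lexicographically smaller subset of this size does
Answer: 3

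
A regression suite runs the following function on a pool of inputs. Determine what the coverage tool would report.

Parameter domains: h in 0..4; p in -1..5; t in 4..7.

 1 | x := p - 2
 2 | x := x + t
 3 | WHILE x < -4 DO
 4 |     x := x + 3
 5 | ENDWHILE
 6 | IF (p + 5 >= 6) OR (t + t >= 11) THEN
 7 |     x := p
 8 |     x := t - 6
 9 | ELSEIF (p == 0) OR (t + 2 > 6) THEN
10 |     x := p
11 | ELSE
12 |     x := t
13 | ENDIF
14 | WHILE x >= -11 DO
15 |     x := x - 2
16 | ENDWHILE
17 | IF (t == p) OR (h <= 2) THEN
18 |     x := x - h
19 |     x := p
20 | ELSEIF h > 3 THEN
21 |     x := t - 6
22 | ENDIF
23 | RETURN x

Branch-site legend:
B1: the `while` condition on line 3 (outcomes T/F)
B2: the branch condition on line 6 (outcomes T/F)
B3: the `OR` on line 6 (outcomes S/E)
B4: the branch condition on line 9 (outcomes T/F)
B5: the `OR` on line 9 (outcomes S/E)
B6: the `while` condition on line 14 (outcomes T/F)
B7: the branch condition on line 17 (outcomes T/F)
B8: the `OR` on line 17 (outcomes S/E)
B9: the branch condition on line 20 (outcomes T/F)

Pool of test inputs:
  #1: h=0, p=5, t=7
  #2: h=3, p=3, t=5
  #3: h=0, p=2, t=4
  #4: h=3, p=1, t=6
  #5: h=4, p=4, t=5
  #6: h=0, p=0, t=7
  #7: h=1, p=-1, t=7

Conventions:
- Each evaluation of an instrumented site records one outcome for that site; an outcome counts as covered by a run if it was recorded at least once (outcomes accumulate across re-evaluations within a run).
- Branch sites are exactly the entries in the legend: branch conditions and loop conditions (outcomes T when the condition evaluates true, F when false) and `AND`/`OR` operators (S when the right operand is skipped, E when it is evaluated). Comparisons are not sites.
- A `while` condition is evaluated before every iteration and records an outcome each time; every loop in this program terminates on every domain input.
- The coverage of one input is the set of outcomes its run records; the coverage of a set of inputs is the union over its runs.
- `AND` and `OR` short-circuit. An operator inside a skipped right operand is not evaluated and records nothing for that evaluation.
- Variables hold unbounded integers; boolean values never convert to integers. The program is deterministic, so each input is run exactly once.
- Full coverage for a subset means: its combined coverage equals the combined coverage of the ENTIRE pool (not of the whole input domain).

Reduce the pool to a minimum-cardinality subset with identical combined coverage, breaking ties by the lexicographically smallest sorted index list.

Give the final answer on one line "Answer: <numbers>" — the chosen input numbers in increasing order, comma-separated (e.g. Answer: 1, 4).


#1 (h=0, p=5, t=7) -> B1->F, B3->S, B2->T, B6->T, B6->T, B6->T, B6->T, B6->T, B6->T, B6->T, B6->F, B8->E, B7->T; covered: B1=F, B2=T, B3=S, B6=T, B6=F, B7=T, B8=E
#2 (h=3, p=3, t=5) -> B1->F, B3->S, B2->T, B6->T, B6->T, B6->T, B6->T, B6->T, B6->T, B6->F, B8->E, B7->F, B9->F; covered: B1=F, B2=T, B3=S, B6=T, B6=F, B7=F, B8=E, B9=F
#3 (h=0, p=2, t=4) -> B1->F, B3->S, B2->T, B6->T, B6->T, B6->T, B6->T, B6->T, B6->F, B8->E, B7->T; covered: B1=F, B2=T, B3=S, B6=T, B6=F, B7=T, B8=E
#4 (h=3, p=1, t=6) -> B1->F, B3->S, B2->T, B6->T, B6->T, B6->T, B6->T, B6->T, B6->T, B6->F, B8->E, B7->F, B9->F; covered: B1=F, B2=T, B3=S, B6=T, B6=F, B7=F, B8=E, B9=F
#5 (h=4, p=4, t=5) -> B1->F, B3->S, B2->T, B6->T, B6->T, B6->T, B6->T, B6->T, B6->T, B6->F, B8->E, B7->F, B9->T; covered: B1=F, B2=T, B3=S, B6=T, B6=F, B7=F, B8=E, B9=T
#6 (h=0, p=0, t=7) -> B1->F, B3->E, B2->T, B6->T, B6->T, B6->T, B6->T, B6->T, B6->T, B6->T, B6->F, B8->E, B7->T; covered: B1=F, B2=T, B3=E, B6=T, B6=F, B7=T, B8=E
#7 (h=1, p=-1, t=7) -> B1->F, B3->E, B2->T, B6->T, B6->T, B6->T, B6->T, B6->T, B6->T, B6->T, B6->F, B8->E, B7->T; covered: B1=F, B2=T, B3=E, B6=T, B6=F, B7=T, B8=E
union over all inputs: B1=F, B2=T, B3=S, B3=E, B6=T, B6=F, B7=T, B7=F, B8=E, B9=T, B9=F (11 outcomes)
no size-1 subset reaches all 11 outcomes (best union: 8/11)
no size-2 subset reaches all 11 outcomes (best union: 10/11)
size 3: inputs {2, 5, 6} cover all 11 outcomes, and no lexicographically smaller subset of this size does
Answer: 2, 5, 6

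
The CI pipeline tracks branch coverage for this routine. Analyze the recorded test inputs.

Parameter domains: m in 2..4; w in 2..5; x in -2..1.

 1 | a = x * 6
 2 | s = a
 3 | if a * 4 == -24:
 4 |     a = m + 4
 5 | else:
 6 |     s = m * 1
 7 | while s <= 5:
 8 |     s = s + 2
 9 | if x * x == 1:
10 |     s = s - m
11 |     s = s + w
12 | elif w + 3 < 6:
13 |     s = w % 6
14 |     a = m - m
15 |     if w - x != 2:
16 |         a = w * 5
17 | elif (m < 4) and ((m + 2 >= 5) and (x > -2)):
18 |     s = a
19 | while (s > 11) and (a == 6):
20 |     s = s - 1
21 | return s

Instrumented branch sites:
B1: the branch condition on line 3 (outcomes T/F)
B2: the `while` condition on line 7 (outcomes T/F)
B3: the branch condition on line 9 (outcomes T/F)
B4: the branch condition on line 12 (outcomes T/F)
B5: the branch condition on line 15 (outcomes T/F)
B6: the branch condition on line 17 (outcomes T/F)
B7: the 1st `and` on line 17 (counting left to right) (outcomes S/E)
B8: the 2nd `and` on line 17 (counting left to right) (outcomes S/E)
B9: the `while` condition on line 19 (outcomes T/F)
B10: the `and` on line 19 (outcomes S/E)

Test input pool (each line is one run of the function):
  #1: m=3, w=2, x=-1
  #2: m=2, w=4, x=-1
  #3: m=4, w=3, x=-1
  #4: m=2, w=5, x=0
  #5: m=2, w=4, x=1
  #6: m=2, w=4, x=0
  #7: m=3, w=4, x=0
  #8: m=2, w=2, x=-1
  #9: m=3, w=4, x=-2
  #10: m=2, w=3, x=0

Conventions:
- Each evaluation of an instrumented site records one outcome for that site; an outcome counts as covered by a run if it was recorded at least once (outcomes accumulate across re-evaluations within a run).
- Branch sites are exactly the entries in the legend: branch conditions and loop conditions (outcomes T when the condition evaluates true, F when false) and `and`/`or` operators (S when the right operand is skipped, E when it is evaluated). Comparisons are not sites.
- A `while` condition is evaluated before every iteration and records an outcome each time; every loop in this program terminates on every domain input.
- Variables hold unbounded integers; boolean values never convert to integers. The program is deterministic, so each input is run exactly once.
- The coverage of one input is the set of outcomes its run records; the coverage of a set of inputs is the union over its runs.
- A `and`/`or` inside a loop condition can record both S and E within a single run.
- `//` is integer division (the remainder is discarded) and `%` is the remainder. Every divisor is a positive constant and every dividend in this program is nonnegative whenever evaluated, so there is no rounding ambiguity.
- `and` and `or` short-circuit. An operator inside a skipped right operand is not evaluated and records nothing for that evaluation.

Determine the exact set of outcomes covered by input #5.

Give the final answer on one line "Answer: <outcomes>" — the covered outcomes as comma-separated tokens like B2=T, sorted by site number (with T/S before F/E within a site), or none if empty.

Running input #5 (m=2, w=4, x=1), event by event:
  B1->F, B2->T, B2->T, B2->F, B3->T, B10->S, B9->F
distinct outcomes covered: B1=F, B2=T, B2=F, B3=T, B9=F, B10=S

Answer: B1=F, B2=T, B2=F, B3=T, B9=F, B10=S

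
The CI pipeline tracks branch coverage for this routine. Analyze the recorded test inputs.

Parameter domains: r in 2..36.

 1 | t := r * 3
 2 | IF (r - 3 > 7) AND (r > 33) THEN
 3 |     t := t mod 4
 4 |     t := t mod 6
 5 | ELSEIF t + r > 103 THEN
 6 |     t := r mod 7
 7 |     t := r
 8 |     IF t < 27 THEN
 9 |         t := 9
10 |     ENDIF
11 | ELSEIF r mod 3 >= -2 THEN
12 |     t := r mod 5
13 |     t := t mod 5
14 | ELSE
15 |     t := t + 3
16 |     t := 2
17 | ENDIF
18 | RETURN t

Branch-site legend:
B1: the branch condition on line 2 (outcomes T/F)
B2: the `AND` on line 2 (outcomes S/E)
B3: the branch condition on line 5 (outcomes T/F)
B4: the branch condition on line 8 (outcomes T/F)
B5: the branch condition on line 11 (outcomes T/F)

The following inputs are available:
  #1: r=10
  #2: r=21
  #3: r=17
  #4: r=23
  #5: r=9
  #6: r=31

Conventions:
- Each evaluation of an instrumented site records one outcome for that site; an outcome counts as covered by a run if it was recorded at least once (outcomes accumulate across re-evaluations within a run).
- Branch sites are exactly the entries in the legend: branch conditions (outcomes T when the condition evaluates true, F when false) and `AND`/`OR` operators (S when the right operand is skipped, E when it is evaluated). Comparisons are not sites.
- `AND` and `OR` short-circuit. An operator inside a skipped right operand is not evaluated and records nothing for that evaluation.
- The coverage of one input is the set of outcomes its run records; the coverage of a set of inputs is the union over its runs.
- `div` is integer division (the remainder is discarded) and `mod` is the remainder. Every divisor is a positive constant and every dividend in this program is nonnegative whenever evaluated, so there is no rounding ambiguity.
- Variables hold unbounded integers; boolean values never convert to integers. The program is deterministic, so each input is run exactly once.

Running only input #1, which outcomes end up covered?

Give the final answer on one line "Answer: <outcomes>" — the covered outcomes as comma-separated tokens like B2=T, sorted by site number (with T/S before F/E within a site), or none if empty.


Simulating input #1 (r=10) step by step:
  B2->S, B1->F, B3->F, B5->T
distinct outcomes covered: B1=F, B2=S, B3=F, B5=T
Answer: B1=F, B2=S, B3=F, B5=T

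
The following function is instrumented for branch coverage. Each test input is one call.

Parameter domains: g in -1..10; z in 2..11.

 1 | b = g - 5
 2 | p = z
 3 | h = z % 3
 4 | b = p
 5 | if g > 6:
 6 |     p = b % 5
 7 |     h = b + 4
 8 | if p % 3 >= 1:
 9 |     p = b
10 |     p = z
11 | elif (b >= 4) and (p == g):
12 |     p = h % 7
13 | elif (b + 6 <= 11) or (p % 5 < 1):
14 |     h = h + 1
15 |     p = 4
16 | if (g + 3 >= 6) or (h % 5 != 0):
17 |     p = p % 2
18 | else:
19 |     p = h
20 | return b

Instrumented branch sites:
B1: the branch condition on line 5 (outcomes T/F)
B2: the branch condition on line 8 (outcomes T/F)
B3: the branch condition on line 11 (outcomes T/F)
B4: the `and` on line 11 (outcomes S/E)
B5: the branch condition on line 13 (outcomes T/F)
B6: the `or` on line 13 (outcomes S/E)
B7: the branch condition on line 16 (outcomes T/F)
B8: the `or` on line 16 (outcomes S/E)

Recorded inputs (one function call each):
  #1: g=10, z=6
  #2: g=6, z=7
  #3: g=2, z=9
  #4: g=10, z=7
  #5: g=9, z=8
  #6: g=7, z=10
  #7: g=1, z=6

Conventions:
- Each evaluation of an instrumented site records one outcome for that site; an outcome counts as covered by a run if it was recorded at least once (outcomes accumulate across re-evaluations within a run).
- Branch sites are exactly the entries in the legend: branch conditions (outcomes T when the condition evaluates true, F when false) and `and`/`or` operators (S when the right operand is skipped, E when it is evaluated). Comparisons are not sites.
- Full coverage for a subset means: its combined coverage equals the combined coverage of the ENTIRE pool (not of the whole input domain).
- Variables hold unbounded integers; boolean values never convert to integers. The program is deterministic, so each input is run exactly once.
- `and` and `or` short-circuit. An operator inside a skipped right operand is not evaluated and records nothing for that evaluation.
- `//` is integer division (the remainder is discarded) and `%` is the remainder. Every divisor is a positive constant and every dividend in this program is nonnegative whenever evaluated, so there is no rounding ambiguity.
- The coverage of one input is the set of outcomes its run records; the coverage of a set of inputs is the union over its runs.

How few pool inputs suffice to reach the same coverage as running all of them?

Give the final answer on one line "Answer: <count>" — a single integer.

input #1, g=10, z=6: outcomes B1=T, B2=T, B7=T, B8=S
input #2, g=6, z=7: outcomes B1=F, B2=T, B7=T, B8=S
input #3, g=2, z=9: outcomes B1=F, B2=F, B3=F, B4=E, B5=F, B6=E, B7=F, B8=E
input #4, g=10, z=7: outcomes B1=T, B2=T, B7=T, B8=S
input #5, g=9, z=8: outcomes B1=T, B2=F, B3=F, B4=E, B5=F, B6=E, B7=T, B8=S
input #6, g=7, z=10: outcomes B1=T, B2=F, B3=F, B4=E, B5=T, B6=E, B7=T, B8=S
input #7, g=1, z=6: outcomes B1=F, B2=F, B3=F, B4=E, B5=F, B6=E, B7=F, B8=E
pool-wide coverage (13 outcomes): B1=T, B1=F, B2=T, B2=F, B3=F, B4=E, B5=T, B5=F, B6=E, B7=T, B7=F, B8=S, B8=E
size 1 is not enough: best union over all size-1 subsets is 8/13
size 2 is not enough: best union over all size-2 subsets is 12/13
the canonical winner is {1, 3, 6}: size 3, full 13-outcome coverage, earliest index list among size-3 covers

Answer: 3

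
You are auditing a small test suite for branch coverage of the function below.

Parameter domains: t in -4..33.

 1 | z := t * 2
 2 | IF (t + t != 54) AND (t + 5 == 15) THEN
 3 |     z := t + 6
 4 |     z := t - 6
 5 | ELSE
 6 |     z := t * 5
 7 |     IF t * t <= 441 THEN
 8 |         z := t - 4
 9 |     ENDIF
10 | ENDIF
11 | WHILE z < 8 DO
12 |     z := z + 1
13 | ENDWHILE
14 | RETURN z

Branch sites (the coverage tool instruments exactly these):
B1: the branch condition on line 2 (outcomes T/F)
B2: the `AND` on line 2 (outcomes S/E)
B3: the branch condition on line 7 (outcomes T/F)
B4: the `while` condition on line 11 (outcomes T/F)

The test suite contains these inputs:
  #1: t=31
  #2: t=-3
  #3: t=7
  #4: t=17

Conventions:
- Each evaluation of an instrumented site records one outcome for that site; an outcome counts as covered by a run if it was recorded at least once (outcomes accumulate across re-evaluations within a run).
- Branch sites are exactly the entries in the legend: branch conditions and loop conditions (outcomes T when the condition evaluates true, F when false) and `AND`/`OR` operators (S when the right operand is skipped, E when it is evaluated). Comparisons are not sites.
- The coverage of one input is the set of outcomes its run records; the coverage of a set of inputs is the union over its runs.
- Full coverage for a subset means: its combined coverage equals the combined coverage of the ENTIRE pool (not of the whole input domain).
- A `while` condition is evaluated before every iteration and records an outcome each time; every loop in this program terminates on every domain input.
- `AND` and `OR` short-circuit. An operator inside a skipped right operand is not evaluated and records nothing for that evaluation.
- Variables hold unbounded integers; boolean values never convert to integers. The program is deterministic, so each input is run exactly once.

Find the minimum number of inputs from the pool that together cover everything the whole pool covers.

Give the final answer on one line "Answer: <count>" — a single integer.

run #1 (t=31) records B1=F, B2=E, B3=F, B4=F
run #2 (t=-3) records B1=F, B2=E, B3=T, B4=T, B4=F
run #3 (t=7) records B1=F, B2=E, B3=T, B4=T, B4=F
run #4 (t=17) records B1=F, B2=E, B3=T, B4=F
union over all inputs: B1=F, B2=E, B3=T, B3=F, B4=T, B4=F (6 outcomes)
every size-1 subset falls short of the 6 outcomes (best: 5/6)
the canonical winner is {1, 2}: size 2, full 6-outcome coverage, earliest index list among size-2 covers

Answer: 2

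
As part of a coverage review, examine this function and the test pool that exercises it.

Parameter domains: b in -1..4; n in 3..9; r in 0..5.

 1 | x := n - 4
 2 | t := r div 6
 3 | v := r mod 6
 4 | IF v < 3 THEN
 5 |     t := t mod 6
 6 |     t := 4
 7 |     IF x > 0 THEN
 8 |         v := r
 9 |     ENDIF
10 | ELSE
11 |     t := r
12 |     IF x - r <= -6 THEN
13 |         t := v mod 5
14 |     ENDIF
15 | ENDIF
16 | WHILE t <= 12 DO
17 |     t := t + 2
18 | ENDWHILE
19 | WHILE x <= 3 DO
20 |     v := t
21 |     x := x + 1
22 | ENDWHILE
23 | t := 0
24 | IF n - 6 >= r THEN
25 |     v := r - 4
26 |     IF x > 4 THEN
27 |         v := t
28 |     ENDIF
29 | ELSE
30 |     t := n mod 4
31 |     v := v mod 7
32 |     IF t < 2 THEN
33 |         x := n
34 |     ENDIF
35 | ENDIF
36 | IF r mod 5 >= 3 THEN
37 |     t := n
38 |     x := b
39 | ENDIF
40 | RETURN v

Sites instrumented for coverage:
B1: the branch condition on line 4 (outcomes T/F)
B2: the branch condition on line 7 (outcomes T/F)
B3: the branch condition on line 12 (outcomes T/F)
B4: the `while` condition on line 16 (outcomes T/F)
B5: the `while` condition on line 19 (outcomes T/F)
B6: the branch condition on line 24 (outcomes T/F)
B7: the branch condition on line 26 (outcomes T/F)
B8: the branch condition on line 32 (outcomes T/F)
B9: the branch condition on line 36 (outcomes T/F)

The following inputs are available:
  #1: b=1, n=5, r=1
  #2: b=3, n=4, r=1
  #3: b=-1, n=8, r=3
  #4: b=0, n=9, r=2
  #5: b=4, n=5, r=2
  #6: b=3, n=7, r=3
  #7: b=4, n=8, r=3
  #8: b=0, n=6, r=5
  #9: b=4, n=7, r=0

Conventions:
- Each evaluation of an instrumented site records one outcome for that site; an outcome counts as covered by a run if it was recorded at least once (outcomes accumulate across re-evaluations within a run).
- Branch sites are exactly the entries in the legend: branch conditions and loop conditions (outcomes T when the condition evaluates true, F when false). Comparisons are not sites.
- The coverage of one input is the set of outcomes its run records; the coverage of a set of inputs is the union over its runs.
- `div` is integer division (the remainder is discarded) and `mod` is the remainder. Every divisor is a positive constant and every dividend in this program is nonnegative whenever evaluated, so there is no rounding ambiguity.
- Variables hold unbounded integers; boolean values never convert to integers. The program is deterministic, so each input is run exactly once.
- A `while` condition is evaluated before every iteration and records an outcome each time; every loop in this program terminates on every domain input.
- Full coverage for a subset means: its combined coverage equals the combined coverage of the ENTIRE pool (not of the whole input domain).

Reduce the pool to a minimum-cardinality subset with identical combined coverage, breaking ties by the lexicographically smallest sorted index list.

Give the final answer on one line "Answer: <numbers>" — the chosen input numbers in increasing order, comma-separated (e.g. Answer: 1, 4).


test 1 (b=1, n=5, r=1) hits B1=T, B2=T, B4=T, B4=F, B5=T, B5=F, B6=F, B8=T, B9=F
test 2 (b=3, n=4, r=1) hits B1=T, B2=F, B4=T, B4=F, B5=T, B5=F, B6=F, B8=T, B9=F
test 3 (b=-1, n=8, r=3) hits B1=F, B3=F, B4=T, B4=F, B5=F, B6=F, B8=T, B9=T
test 4 (b=0, n=9, r=2) hits B1=T, B2=T, B4=T, B4=F, B5=F, B6=T, B7=T, B9=F
test 5 (b=4, n=5, r=2) hits B1=T, B2=T, B4=T, B4=F, B5=T, B5=F, B6=F, B8=T, B9=F
test 6 (b=3, n=7, r=3) hits B1=F, B3=F, B4=T, B4=F, B5=T, B5=F, B6=F, B8=F, B9=T
test 7 (b=4, n=8, r=3) hits B1=F, B3=F, B4=T, B4=F, B5=F, B6=F, B8=T, B9=T
test 8 (b=0, n=6, r=5) hits B1=F, B3=F, B4=T, B4=F, B5=T, B5=F, B6=F, B8=F, B9=F
test 9 (b=4, n=7, r=0) hits B1=T, B2=T, B4=T, B4=F, B5=T, B5=F, B6=T, B7=F, B9=F
union over all inputs: B1=T, B1=F, B2=T, B2=F, B3=F, B4=T, B4=F, B5=T, B5=F, B6=T, B6=F, B7=T, B7=F, B8=T, B8=F, B9=T, B9=F (17 outcomes)
checked all size-1 subsets: none covers 17 outcomes (max 9/17)
checked all size-2 subsets: none covers 17 outcomes (max 14/17)
checked all size-3 subsets: none covers 17 outcomes (max 16/17)
at size 4, {2, 4, 6, 9} reaches all 17 outcomes; every lexicographically earlier size-4 subset fails
Answer: 2, 4, 6, 9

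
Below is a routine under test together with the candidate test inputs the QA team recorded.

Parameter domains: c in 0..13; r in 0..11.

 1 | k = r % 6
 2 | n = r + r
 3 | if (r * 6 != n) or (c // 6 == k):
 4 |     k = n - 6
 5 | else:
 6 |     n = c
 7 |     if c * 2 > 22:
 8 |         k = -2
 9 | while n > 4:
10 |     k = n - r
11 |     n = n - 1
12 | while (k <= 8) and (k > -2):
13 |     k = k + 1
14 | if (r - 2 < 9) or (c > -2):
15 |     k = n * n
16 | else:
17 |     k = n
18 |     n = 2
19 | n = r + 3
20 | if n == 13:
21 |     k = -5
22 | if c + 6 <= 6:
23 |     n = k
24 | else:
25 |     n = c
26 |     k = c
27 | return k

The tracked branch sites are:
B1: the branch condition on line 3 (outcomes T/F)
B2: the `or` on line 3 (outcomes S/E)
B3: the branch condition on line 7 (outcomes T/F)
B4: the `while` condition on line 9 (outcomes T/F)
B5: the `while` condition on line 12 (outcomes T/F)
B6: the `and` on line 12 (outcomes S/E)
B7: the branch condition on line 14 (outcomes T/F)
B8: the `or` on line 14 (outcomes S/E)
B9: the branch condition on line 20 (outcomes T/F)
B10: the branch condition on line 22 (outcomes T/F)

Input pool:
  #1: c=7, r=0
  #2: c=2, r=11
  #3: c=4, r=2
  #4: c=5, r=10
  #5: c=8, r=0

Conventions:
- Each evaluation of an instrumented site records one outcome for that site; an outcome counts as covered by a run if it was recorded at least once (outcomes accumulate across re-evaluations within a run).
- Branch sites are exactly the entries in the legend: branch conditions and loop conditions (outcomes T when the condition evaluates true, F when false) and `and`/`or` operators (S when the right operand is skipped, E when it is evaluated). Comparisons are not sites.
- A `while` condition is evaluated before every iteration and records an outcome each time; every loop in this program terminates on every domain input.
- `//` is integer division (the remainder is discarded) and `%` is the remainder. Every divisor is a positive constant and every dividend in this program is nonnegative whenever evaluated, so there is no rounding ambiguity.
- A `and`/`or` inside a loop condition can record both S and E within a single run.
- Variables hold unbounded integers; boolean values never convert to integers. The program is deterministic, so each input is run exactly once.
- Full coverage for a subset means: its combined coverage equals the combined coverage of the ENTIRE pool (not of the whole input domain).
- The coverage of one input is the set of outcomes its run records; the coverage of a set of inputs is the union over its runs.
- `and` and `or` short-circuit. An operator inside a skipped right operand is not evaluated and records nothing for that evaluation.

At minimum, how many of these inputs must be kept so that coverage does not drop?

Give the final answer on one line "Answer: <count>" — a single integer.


run #1 (c=7, r=0) runs B2->E, B1->F, B3->F, B4->T, B4->T, B4->T, B4->F, B6->E, B5->T, B6->E, B5->T, B6->E, B5->T, B6->E, ...; records B1=F, B2=E, B3=F, B4=T, B4=F, B5=T, B5=F, B6=S, B6=E, B7=T, B8=S, B9=F, B10=F
run #2 (c=2, r=11) runs B2->S, B1->T, B4->T, B4->T, B4->T, B4->T, B4->T, B4->T, B4->T, B4->T, B4->T, B4->T, B4->T, B4->T, ...; records B1=T, B2=S, B4=T, B4=F, B5=F, B6=E, B7=T, B8=E, B9=F, B10=F
run #3 (c=4, r=2) runs B2->S, B1->T, B4->F, B6->E, B5->F, B8->S, B7->T, B9->F, B10->F; records B1=T, B2=S, B4=F, B5=F, B6=E, B7=T, B8=S, B9=F, B10=F
run #4 (c=5, r=10) runs B2->S, B1->T, B4->T, B4->T, B4->T, B4->T, B4->T, B4->T, B4->T, B4->T, B4->T, B4->T, B4->T, B4->T, ...; records B1=T, B2=S, B4=T, B4=F, B5=F, B6=E, B7=T, B8=S, B9=T, B10=F
run #5 (c=8, r=0) runs B2->E, B1->F, B3->F, B4->T, B4->T, B4->T, B4->T, B4->F, B6->E, B5->T, B6->E, B5->T, B6->E, B5->T, ...; records B1=F, B2=E, B3=F, B4=T, B4=F, B5=T, B5=F, B6=S, B6=E, B7=T, B8=S, B9=F, B10=F
together the pool reaches 17 outcomes: B1=T, B1=F, B2=S, B2=E, B3=F, B4=T, B4=F, B5=T, B5=F, B6=S, B6=E, B7=T, B8=S, B8=E, B9=T, B9=F, B10=F
every size-1 subset falls short of the 17 outcomes (best: 13/17)
every size-2 subset falls short of the 17 outcomes (best: 16/17)
the canonical winner is {1, 2, 4}: size 3, full 17-outcome coverage, earliest index list among size-3 covers
Answer: 3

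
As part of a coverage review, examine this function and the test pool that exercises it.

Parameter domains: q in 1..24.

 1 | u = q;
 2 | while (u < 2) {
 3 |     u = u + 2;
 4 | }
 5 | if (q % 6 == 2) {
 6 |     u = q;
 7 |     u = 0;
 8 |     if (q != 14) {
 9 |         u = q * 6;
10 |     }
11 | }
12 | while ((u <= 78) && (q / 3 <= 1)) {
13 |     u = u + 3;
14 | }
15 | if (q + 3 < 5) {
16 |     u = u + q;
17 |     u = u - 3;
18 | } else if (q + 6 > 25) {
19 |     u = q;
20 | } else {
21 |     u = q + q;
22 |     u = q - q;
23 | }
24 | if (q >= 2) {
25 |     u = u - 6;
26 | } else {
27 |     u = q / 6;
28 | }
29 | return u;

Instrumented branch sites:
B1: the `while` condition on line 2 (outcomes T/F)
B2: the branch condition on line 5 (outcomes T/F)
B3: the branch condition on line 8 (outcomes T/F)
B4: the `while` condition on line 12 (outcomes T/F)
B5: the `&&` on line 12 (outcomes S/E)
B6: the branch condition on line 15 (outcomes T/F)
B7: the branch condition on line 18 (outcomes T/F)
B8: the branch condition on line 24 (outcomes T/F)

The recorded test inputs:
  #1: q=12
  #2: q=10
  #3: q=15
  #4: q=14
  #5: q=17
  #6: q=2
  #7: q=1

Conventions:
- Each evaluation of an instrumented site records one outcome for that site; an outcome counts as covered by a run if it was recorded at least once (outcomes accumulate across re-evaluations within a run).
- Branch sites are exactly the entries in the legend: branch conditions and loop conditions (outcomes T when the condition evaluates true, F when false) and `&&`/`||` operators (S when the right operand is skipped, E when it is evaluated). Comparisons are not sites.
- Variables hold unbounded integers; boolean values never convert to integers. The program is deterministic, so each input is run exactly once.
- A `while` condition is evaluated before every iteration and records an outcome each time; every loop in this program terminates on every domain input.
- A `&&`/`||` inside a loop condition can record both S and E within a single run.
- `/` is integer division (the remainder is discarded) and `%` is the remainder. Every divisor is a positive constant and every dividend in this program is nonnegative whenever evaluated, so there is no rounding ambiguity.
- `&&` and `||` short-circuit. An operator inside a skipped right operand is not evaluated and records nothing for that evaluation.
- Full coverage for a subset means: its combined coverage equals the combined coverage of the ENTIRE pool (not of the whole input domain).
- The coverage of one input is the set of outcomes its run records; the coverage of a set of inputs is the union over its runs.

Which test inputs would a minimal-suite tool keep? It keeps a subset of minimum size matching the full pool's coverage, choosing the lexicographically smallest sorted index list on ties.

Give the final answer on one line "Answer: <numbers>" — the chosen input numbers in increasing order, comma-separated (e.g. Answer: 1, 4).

run #1 (q=12) runs B1->F, B2->F, B5->E, B4->F, B6->F, B7->F, B8->T; records B1=F, B2=F, B4=F, B5=E, B6=F, B7=F, B8=T
run #2 (q=10) runs B1->F, B2->F, B5->E, B4->F, B6->F, B7->F, B8->T; records B1=F, B2=F, B4=F, B5=E, B6=F, B7=F, B8=T
run #3 (q=15) runs B1->F, B2->F, B5->E, B4->F, B6->F, B7->F, B8->T; records B1=F, B2=F, B4=F, B5=E, B6=F, B7=F, B8=T
run #4 (q=14) runs B1->F, B2->T, B3->F, B5->E, B4->F, B6->F, B7->F, B8->T; records B1=F, B2=T, B3=F, B4=F, B5=E, B6=F, B7=F, B8=T
run #5 (q=17) runs B1->F, B2->F, B5->E, B4->F, B6->F, B7->F, B8->T; records B1=F, B2=F, B4=F, B5=E, B6=F, B7=F, B8=T
run #6 (q=2) runs B1->F, B2->T, B3->T, B5->E, B4->T, B5->E, B4->T, B5->E, B4->T, B5->E, B4->T, B5->E, B4->T, B5->E, ...; records B1=F, B2=T, B3=T, B4=T, B4=F, B5=S, B5=E, B6=F, B7=F, B8=T
run #7 (q=1) runs B1->T, B1->F, B2->F, B5->E, B4->T, B5->E, B4->T, B5->E, B4->T, B5->E, B4->T, B5->E, B4->T, B5->E, ...; records B1=T, B1=F, B2=F, B4=T, B4=F, B5=S, B5=E, B6=T, B8=F
together the pool reaches 15 outcomes: B1=T, B1=F, B2=T, B2=F, B3=T, B3=F, B4=T, B4=F, B5=S, B5=E, B6=T, B6=F, B7=F, B8=T, B8=F
no size-1 subset reaches all 15 outcomes (best union: 10/15)
no size-2 subset reaches all 15 outcomes (best union: 14/15)
at size 3, {4, 6, 7} reaches all 15 outcomes; every lexicographically earlier size-3 subset fails

Answer: 4, 6, 7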